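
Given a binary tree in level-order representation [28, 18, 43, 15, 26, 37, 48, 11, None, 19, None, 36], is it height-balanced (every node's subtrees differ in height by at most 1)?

Tree (level-order array): [28, 18, 43, 15, 26, 37, 48, 11, None, 19, None, 36]
Definition: a tree is height-balanced if, at every node, |h(left) - h(right)| <= 1 (empty subtree has height -1).
Bottom-up per-node check:
  node 11: h_left=-1, h_right=-1, diff=0 [OK], height=0
  node 15: h_left=0, h_right=-1, diff=1 [OK], height=1
  node 19: h_left=-1, h_right=-1, diff=0 [OK], height=0
  node 26: h_left=0, h_right=-1, diff=1 [OK], height=1
  node 18: h_left=1, h_right=1, diff=0 [OK], height=2
  node 36: h_left=-1, h_right=-1, diff=0 [OK], height=0
  node 37: h_left=0, h_right=-1, diff=1 [OK], height=1
  node 48: h_left=-1, h_right=-1, diff=0 [OK], height=0
  node 43: h_left=1, h_right=0, diff=1 [OK], height=2
  node 28: h_left=2, h_right=2, diff=0 [OK], height=3
All nodes satisfy the balance condition.
Result: Balanced


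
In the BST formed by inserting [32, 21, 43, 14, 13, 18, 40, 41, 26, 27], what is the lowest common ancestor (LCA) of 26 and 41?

Tree insertion order: [32, 21, 43, 14, 13, 18, 40, 41, 26, 27]
Tree (level-order array): [32, 21, 43, 14, 26, 40, None, 13, 18, None, 27, None, 41]
In a BST, the LCA of p=26, q=41 is the first node v on the
root-to-leaf path with p <= v <= q (go left if both < v, right if both > v).
Walk from root:
  at 32: 26 <= 32 <= 41, this is the LCA
LCA = 32


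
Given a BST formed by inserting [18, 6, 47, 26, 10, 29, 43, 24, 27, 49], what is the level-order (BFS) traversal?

Tree insertion order: [18, 6, 47, 26, 10, 29, 43, 24, 27, 49]
Tree (level-order array): [18, 6, 47, None, 10, 26, 49, None, None, 24, 29, None, None, None, None, 27, 43]
BFS from the root, enqueuing left then right child of each popped node:
  queue [18] -> pop 18, enqueue [6, 47], visited so far: [18]
  queue [6, 47] -> pop 6, enqueue [10], visited so far: [18, 6]
  queue [47, 10] -> pop 47, enqueue [26, 49], visited so far: [18, 6, 47]
  queue [10, 26, 49] -> pop 10, enqueue [none], visited so far: [18, 6, 47, 10]
  queue [26, 49] -> pop 26, enqueue [24, 29], visited so far: [18, 6, 47, 10, 26]
  queue [49, 24, 29] -> pop 49, enqueue [none], visited so far: [18, 6, 47, 10, 26, 49]
  queue [24, 29] -> pop 24, enqueue [none], visited so far: [18, 6, 47, 10, 26, 49, 24]
  queue [29] -> pop 29, enqueue [27, 43], visited so far: [18, 6, 47, 10, 26, 49, 24, 29]
  queue [27, 43] -> pop 27, enqueue [none], visited so far: [18, 6, 47, 10, 26, 49, 24, 29, 27]
  queue [43] -> pop 43, enqueue [none], visited so far: [18, 6, 47, 10, 26, 49, 24, 29, 27, 43]
Result: [18, 6, 47, 10, 26, 49, 24, 29, 27, 43]


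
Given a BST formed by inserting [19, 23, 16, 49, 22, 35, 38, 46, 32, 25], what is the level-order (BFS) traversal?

Tree insertion order: [19, 23, 16, 49, 22, 35, 38, 46, 32, 25]
Tree (level-order array): [19, 16, 23, None, None, 22, 49, None, None, 35, None, 32, 38, 25, None, None, 46]
BFS from the root, enqueuing left then right child of each popped node:
  queue [19] -> pop 19, enqueue [16, 23], visited so far: [19]
  queue [16, 23] -> pop 16, enqueue [none], visited so far: [19, 16]
  queue [23] -> pop 23, enqueue [22, 49], visited so far: [19, 16, 23]
  queue [22, 49] -> pop 22, enqueue [none], visited so far: [19, 16, 23, 22]
  queue [49] -> pop 49, enqueue [35], visited so far: [19, 16, 23, 22, 49]
  queue [35] -> pop 35, enqueue [32, 38], visited so far: [19, 16, 23, 22, 49, 35]
  queue [32, 38] -> pop 32, enqueue [25], visited so far: [19, 16, 23, 22, 49, 35, 32]
  queue [38, 25] -> pop 38, enqueue [46], visited so far: [19, 16, 23, 22, 49, 35, 32, 38]
  queue [25, 46] -> pop 25, enqueue [none], visited so far: [19, 16, 23, 22, 49, 35, 32, 38, 25]
  queue [46] -> pop 46, enqueue [none], visited so far: [19, 16, 23, 22, 49, 35, 32, 38, 25, 46]
Result: [19, 16, 23, 22, 49, 35, 32, 38, 25, 46]


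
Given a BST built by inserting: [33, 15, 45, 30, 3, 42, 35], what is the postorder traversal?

Tree insertion order: [33, 15, 45, 30, 3, 42, 35]
Tree (level-order array): [33, 15, 45, 3, 30, 42, None, None, None, None, None, 35]
Postorder traversal: [3, 30, 15, 35, 42, 45, 33]


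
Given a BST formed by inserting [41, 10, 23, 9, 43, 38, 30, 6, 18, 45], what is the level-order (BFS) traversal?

Tree insertion order: [41, 10, 23, 9, 43, 38, 30, 6, 18, 45]
Tree (level-order array): [41, 10, 43, 9, 23, None, 45, 6, None, 18, 38, None, None, None, None, None, None, 30]
BFS from the root, enqueuing left then right child of each popped node:
  queue [41] -> pop 41, enqueue [10, 43], visited so far: [41]
  queue [10, 43] -> pop 10, enqueue [9, 23], visited so far: [41, 10]
  queue [43, 9, 23] -> pop 43, enqueue [45], visited so far: [41, 10, 43]
  queue [9, 23, 45] -> pop 9, enqueue [6], visited so far: [41, 10, 43, 9]
  queue [23, 45, 6] -> pop 23, enqueue [18, 38], visited so far: [41, 10, 43, 9, 23]
  queue [45, 6, 18, 38] -> pop 45, enqueue [none], visited so far: [41, 10, 43, 9, 23, 45]
  queue [6, 18, 38] -> pop 6, enqueue [none], visited so far: [41, 10, 43, 9, 23, 45, 6]
  queue [18, 38] -> pop 18, enqueue [none], visited so far: [41, 10, 43, 9, 23, 45, 6, 18]
  queue [38] -> pop 38, enqueue [30], visited so far: [41, 10, 43, 9, 23, 45, 6, 18, 38]
  queue [30] -> pop 30, enqueue [none], visited so far: [41, 10, 43, 9, 23, 45, 6, 18, 38, 30]
Result: [41, 10, 43, 9, 23, 45, 6, 18, 38, 30]


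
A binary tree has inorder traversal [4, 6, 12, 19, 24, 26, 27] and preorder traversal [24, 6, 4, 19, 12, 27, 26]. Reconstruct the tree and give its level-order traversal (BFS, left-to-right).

Inorder:  [4, 6, 12, 19, 24, 26, 27]
Preorder: [24, 6, 4, 19, 12, 27, 26]
Algorithm: preorder visits root first, so consume preorder in order;
for each root, split the current inorder slice at that value into
left-subtree inorder and right-subtree inorder, then recurse.
Recursive splits:
  root=24; inorder splits into left=[4, 6, 12, 19], right=[26, 27]
  root=6; inorder splits into left=[4], right=[12, 19]
  root=4; inorder splits into left=[], right=[]
  root=19; inorder splits into left=[12], right=[]
  root=12; inorder splits into left=[], right=[]
  root=27; inorder splits into left=[26], right=[]
  root=26; inorder splits into left=[], right=[]
Reconstructed level-order: [24, 6, 27, 4, 19, 26, 12]


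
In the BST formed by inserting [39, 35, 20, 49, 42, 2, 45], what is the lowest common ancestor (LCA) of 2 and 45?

Tree insertion order: [39, 35, 20, 49, 42, 2, 45]
Tree (level-order array): [39, 35, 49, 20, None, 42, None, 2, None, None, 45]
In a BST, the LCA of p=2, q=45 is the first node v on the
root-to-leaf path with p <= v <= q (go left if both < v, right if both > v).
Walk from root:
  at 39: 2 <= 39 <= 45, this is the LCA
LCA = 39


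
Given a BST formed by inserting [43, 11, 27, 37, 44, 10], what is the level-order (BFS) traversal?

Tree insertion order: [43, 11, 27, 37, 44, 10]
Tree (level-order array): [43, 11, 44, 10, 27, None, None, None, None, None, 37]
BFS from the root, enqueuing left then right child of each popped node:
  queue [43] -> pop 43, enqueue [11, 44], visited so far: [43]
  queue [11, 44] -> pop 11, enqueue [10, 27], visited so far: [43, 11]
  queue [44, 10, 27] -> pop 44, enqueue [none], visited so far: [43, 11, 44]
  queue [10, 27] -> pop 10, enqueue [none], visited so far: [43, 11, 44, 10]
  queue [27] -> pop 27, enqueue [37], visited so far: [43, 11, 44, 10, 27]
  queue [37] -> pop 37, enqueue [none], visited so far: [43, 11, 44, 10, 27, 37]
Result: [43, 11, 44, 10, 27, 37]


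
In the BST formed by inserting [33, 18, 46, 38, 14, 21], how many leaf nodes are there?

Tree built from: [33, 18, 46, 38, 14, 21]
Tree (level-order array): [33, 18, 46, 14, 21, 38]
Rule: A leaf has 0 children.
Per-node child counts:
  node 33: 2 child(ren)
  node 18: 2 child(ren)
  node 14: 0 child(ren)
  node 21: 0 child(ren)
  node 46: 1 child(ren)
  node 38: 0 child(ren)
Matching nodes: [14, 21, 38]
Count of leaf nodes: 3


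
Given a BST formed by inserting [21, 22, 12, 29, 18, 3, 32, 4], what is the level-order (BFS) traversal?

Tree insertion order: [21, 22, 12, 29, 18, 3, 32, 4]
Tree (level-order array): [21, 12, 22, 3, 18, None, 29, None, 4, None, None, None, 32]
BFS from the root, enqueuing left then right child of each popped node:
  queue [21] -> pop 21, enqueue [12, 22], visited so far: [21]
  queue [12, 22] -> pop 12, enqueue [3, 18], visited so far: [21, 12]
  queue [22, 3, 18] -> pop 22, enqueue [29], visited so far: [21, 12, 22]
  queue [3, 18, 29] -> pop 3, enqueue [4], visited so far: [21, 12, 22, 3]
  queue [18, 29, 4] -> pop 18, enqueue [none], visited so far: [21, 12, 22, 3, 18]
  queue [29, 4] -> pop 29, enqueue [32], visited so far: [21, 12, 22, 3, 18, 29]
  queue [4, 32] -> pop 4, enqueue [none], visited so far: [21, 12, 22, 3, 18, 29, 4]
  queue [32] -> pop 32, enqueue [none], visited so far: [21, 12, 22, 3, 18, 29, 4, 32]
Result: [21, 12, 22, 3, 18, 29, 4, 32]


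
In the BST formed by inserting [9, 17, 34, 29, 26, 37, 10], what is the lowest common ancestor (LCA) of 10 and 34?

Tree insertion order: [9, 17, 34, 29, 26, 37, 10]
Tree (level-order array): [9, None, 17, 10, 34, None, None, 29, 37, 26]
In a BST, the LCA of p=10, q=34 is the first node v on the
root-to-leaf path with p <= v <= q (go left if both < v, right if both > v).
Walk from root:
  at 9: both 10 and 34 > 9, go right
  at 17: 10 <= 17 <= 34, this is the LCA
LCA = 17


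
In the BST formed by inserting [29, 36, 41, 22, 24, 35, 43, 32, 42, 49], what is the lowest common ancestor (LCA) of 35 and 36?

Tree insertion order: [29, 36, 41, 22, 24, 35, 43, 32, 42, 49]
Tree (level-order array): [29, 22, 36, None, 24, 35, 41, None, None, 32, None, None, 43, None, None, 42, 49]
In a BST, the LCA of p=35, q=36 is the first node v on the
root-to-leaf path with p <= v <= q (go left if both < v, right if both > v).
Walk from root:
  at 29: both 35 and 36 > 29, go right
  at 36: 35 <= 36 <= 36, this is the LCA
LCA = 36


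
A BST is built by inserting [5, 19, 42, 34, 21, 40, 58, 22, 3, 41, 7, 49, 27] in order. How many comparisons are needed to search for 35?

Search path for 35: 5 -> 19 -> 42 -> 34 -> 40
Found: False
Comparisons: 5


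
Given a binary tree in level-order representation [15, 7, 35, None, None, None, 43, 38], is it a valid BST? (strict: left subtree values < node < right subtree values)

Level-order array: [15, 7, 35, None, None, None, 43, 38]
Validate using subtree bounds (lo, hi): at each node, require lo < value < hi,
then recurse left with hi=value and right with lo=value.
Preorder trace (stopping at first violation):
  at node 15 with bounds (-inf, +inf): OK
  at node 7 with bounds (-inf, 15): OK
  at node 35 with bounds (15, +inf): OK
  at node 43 with bounds (35, +inf): OK
  at node 38 with bounds (35, 43): OK
No violation found at any node.
Result: Valid BST


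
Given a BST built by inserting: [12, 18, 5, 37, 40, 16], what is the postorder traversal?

Tree insertion order: [12, 18, 5, 37, 40, 16]
Tree (level-order array): [12, 5, 18, None, None, 16, 37, None, None, None, 40]
Postorder traversal: [5, 16, 40, 37, 18, 12]


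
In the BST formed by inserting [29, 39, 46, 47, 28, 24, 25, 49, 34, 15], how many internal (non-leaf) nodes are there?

Tree built from: [29, 39, 46, 47, 28, 24, 25, 49, 34, 15]
Tree (level-order array): [29, 28, 39, 24, None, 34, 46, 15, 25, None, None, None, 47, None, None, None, None, None, 49]
Rule: An internal node has at least one child.
Per-node child counts:
  node 29: 2 child(ren)
  node 28: 1 child(ren)
  node 24: 2 child(ren)
  node 15: 0 child(ren)
  node 25: 0 child(ren)
  node 39: 2 child(ren)
  node 34: 0 child(ren)
  node 46: 1 child(ren)
  node 47: 1 child(ren)
  node 49: 0 child(ren)
Matching nodes: [29, 28, 24, 39, 46, 47]
Count of internal (non-leaf) nodes: 6


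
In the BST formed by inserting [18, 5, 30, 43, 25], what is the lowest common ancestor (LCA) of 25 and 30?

Tree insertion order: [18, 5, 30, 43, 25]
Tree (level-order array): [18, 5, 30, None, None, 25, 43]
In a BST, the LCA of p=25, q=30 is the first node v on the
root-to-leaf path with p <= v <= q (go left if both < v, right if both > v).
Walk from root:
  at 18: both 25 and 30 > 18, go right
  at 30: 25 <= 30 <= 30, this is the LCA
LCA = 30


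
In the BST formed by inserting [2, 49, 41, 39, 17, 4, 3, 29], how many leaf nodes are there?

Tree built from: [2, 49, 41, 39, 17, 4, 3, 29]
Tree (level-order array): [2, None, 49, 41, None, 39, None, 17, None, 4, 29, 3]
Rule: A leaf has 0 children.
Per-node child counts:
  node 2: 1 child(ren)
  node 49: 1 child(ren)
  node 41: 1 child(ren)
  node 39: 1 child(ren)
  node 17: 2 child(ren)
  node 4: 1 child(ren)
  node 3: 0 child(ren)
  node 29: 0 child(ren)
Matching nodes: [3, 29]
Count of leaf nodes: 2


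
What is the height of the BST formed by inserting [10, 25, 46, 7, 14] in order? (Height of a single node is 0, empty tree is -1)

Insertion order: [10, 25, 46, 7, 14]
Tree (level-order array): [10, 7, 25, None, None, 14, 46]
Compute height bottom-up (empty subtree = -1):
  height(7) = 1 + max(-1, -1) = 0
  height(14) = 1 + max(-1, -1) = 0
  height(46) = 1 + max(-1, -1) = 0
  height(25) = 1 + max(0, 0) = 1
  height(10) = 1 + max(0, 1) = 2
Height = 2


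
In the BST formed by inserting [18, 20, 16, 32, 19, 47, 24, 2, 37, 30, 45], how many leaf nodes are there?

Tree built from: [18, 20, 16, 32, 19, 47, 24, 2, 37, 30, 45]
Tree (level-order array): [18, 16, 20, 2, None, 19, 32, None, None, None, None, 24, 47, None, 30, 37, None, None, None, None, 45]
Rule: A leaf has 0 children.
Per-node child counts:
  node 18: 2 child(ren)
  node 16: 1 child(ren)
  node 2: 0 child(ren)
  node 20: 2 child(ren)
  node 19: 0 child(ren)
  node 32: 2 child(ren)
  node 24: 1 child(ren)
  node 30: 0 child(ren)
  node 47: 1 child(ren)
  node 37: 1 child(ren)
  node 45: 0 child(ren)
Matching nodes: [2, 19, 30, 45]
Count of leaf nodes: 4


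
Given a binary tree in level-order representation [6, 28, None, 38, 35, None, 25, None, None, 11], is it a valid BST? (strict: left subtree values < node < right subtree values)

Level-order array: [6, 28, None, 38, 35, None, 25, None, None, 11]
Validate using subtree bounds (lo, hi): at each node, require lo < value < hi,
then recurse left with hi=value and right with lo=value.
Preorder trace (stopping at first violation):
  at node 6 with bounds (-inf, +inf): OK
  at node 28 with bounds (-inf, 6): VIOLATION
Node 28 violates its bound: not (-inf < 28 < 6).
Result: Not a valid BST


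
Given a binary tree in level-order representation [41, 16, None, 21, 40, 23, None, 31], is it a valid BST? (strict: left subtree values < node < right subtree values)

Level-order array: [41, 16, None, 21, 40, 23, None, 31]
Validate using subtree bounds (lo, hi): at each node, require lo < value < hi,
then recurse left with hi=value and right with lo=value.
Preorder trace (stopping at first violation):
  at node 41 with bounds (-inf, +inf): OK
  at node 16 with bounds (-inf, 41): OK
  at node 21 with bounds (-inf, 16): VIOLATION
Node 21 violates its bound: not (-inf < 21 < 16).
Result: Not a valid BST


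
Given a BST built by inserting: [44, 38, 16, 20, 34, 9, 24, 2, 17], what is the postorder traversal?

Tree insertion order: [44, 38, 16, 20, 34, 9, 24, 2, 17]
Tree (level-order array): [44, 38, None, 16, None, 9, 20, 2, None, 17, 34, None, None, None, None, 24]
Postorder traversal: [2, 9, 17, 24, 34, 20, 16, 38, 44]


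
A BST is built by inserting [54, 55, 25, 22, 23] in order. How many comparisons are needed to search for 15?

Search path for 15: 54 -> 25 -> 22
Found: False
Comparisons: 3


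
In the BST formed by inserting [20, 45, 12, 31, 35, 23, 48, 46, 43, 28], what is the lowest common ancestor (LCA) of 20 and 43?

Tree insertion order: [20, 45, 12, 31, 35, 23, 48, 46, 43, 28]
Tree (level-order array): [20, 12, 45, None, None, 31, 48, 23, 35, 46, None, None, 28, None, 43]
In a BST, the LCA of p=20, q=43 is the first node v on the
root-to-leaf path with p <= v <= q (go left if both < v, right if both > v).
Walk from root:
  at 20: 20 <= 20 <= 43, this is the LCA
LCA = 20


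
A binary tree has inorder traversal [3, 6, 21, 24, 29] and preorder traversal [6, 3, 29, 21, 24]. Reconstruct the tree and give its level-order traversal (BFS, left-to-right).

Inorder:  [3, 6, 21, 24, 29]
Preorder: [6, 3, 29, 21, 24]
Algorithm: preorder visits root first, so consume preorder in order;
for each root, split the current inorder slice at that value into
left-subtree inorder and right-subtree inorder, then recurse.
Recursive splits:
  root=6; inorder splits into left=[3], right=[21, 24, 29]
  root=3; inorder splits into left=[], right=[]
  root=29; inorder splits into left=[21, 24], right=[]
  root=21; inorder splits into left=[], right=[24]
  root=24; inorder splits into left=[], right=[]
Reconstructed level-order: [6, 3, 29, 21, 24]


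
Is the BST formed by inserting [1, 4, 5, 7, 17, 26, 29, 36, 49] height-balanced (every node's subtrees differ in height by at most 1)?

Tree (level-order array): [1, None, 4, None, 5, None, 7, None, 17, None, 26, None, 29, None, 36, None, 49]
Definition: a tree is height-balanced if, at every node, |h(left) - h(right)| <= 1 (empty subtree has height -1).
Bottom-up per-node check:
  node 49: h_left=-1, h_right=-1, diff=0 [OK], height=0
  node 36: h_left=-1, h_right=0, diff=1 [OK], height=1
  node 29: h_left=-1, h_right=1, diff=2 [FAIL (|-1-1|=2 > 1)], height=2
  node 26: h_left=-1, h_right=2, diff=3 [FAIL (|-1-2|=3 > 1)], height=3
  node 17: h_left=-1, h_right=3, diff=4 [FAIL (|-1-3|=4 > 1)], height=4
  node 7: h_left=-1, h_right=4, diff=5 [FAIL (|-1-4|=5 > 1)], height=5
  node 5: h_left=-1, h_right=5, diff=6 [FAIL (|-1-5|=6 > 1)], height=6
  node 4: h_left=-1, h_right=6, diff=7 [FAIL (|-1-6|=7 > 1)], height=7
  node 1: h_left=-1, h_right=7, diff=8 [FAIL (|-1-7|=8 > 1)], height=8
Node 29 violates the condition: |-1 - 1| = 2 > 1.
Result: Not balanced


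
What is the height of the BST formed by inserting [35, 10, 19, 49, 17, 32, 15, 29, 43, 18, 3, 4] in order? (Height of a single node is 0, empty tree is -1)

Insertion order: [35, 10, 19, 49, 17, 32, 15, 29, 43, 18, 3, 4]
Tree (level-order array): [35, 10, 49, 3, 19, 43, None, None, 4, 17, 32, None, None, None, None, 15, 18, 29]
Compute height bottom-up (empty subtree = -1):
  height(4) = 1 + max(-1, -1) = 0
  height(3) = 1 + max(-1, 0) = 1
  height(15) = 1 + max(-1, -1) = 0
  height(18) = 1 + max(-1, -1) = 0
  height(17) = 1 + max(0, 0) = 1
  height(29) = 1 + max(-1, -1) = 0
  height(32) = 1 + max(0, -1) = 1
  height(19) = 1 + max(1, 1) = 2
  height(10) = 1 + max(1, 2) = 3
  height(43) = 1 + max(-1, -1) = 0
  height(49) = 1 + max(0, -1) = 1
  height(35) = 1 + max(3, 1) = 4
Height = 4


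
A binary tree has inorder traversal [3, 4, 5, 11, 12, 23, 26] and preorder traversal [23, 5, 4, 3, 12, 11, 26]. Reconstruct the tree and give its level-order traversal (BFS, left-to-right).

Inorder:  [3, 4, 5, 11, 12, 23, 26]
Preorder: [23, 5, 4, 3, 12, 11, 26]
Algorithm: preorder visits root first, so consume preorder in order;
for each root, split the current inorder slice at that value into
left-subtree inorder and right-subtree inorder, then recurse.
Recursive splits:
  root=23; inorder splits into left=[3, 4, 5, 11, 12], right=[26]
  root=5; inorder splits into left=[3, 4], right=[11, 12]
  root=4; inorder splits into left=[3], right=[]
  root=3; inorder splits into left=[], right=[]
  root=12; inorder splits into left=[11], right=[]
  root=11; inorder splits into left=[], right=[]
  root=26; inorder splits into left=[], right=[]
Reconstructed level-order: [23, 5, 26, 4, 12, 3, 11]


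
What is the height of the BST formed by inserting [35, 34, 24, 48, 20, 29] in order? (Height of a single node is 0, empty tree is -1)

Insertion order: [35, 34, 24, 48, 20, 29]
Tree (level-order array): [35, 34, 48, 24, None, None, None, 20, 29]
Compute height bottom-up (empty subtree = -1):
  height(20) = 1 + max(-1, -1) = 0
  height(29) = 1 + max(-1, -1) = 0
  height(24) = 1 + max(0, 0) = 1
  height(34) = 1 + max(1, -1) = 2
  height(48) = 1 + max(-1, -1) = 0
  height(35) = 1 + max(2, 0) = 3
Height = 3


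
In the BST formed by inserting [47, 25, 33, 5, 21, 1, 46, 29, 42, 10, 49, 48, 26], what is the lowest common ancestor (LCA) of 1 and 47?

Tree insertion order: [47, 25, 33, 5, 21, 1, 46, 29, 42, 10, 49, 48, 26]
Tree (level-order array): [47, 25, 49, 5, 33, 48, None, 1, 21, 29, 46, None, None, None, None, 10, None, 26, None, 42]
In a BST, the LCA of p=1, q=47 is the first node v on the
root-to-leaf path with p <= v <= q (go left if both < v, right if both > v).
Walk from root:
  at 47: 1 <= 47 <= 47, this is the LCA
LCA = 47


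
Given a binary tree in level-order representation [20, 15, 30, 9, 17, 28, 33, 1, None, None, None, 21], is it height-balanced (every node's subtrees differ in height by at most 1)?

Tree (level-order array): [20, 15, 30, 9, 17, 28, 33, 1, None, None, None, 21]
Definition: a tree is height-balanced if, at every node, |h(left) - h(right)| <= 1 (empty subtree has height -1).
Bottom-up per-node check:
  node 1: h_left=-1, h_right=-1, diff=0 [OK], height=0
  node 9: h_left=0, h_right=-1, diff=1 [OK], height=1
  node 17: h_left=-1, h_right=-1, diff=0 [OK], height=0
  node 15: h_left=1, h_right=0, diff=1 [OK], height=2
  node 21: h_left=-1, h_right=-1, diff=0 [OK], height=0
  node 28: h_left=0, h_right=-1, diff=1 [OK], height=1
  node 33: h_left=-1, h_right=-1, diff=0 [OK], height=0
  node 30: h_left=1, h_right=0, diff=1 [OK], height=2
  node 20: h_left=2, h_right=2, diff=0 [OK], height=3
All nodes satisfy the balance condition.
Result: Balanced


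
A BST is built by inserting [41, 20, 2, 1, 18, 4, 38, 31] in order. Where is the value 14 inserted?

Starting tree (level order): [41, 20, None, 2, 38, 1, 18, 31, None, None, None, 4]
Insertion path: 41 -> 20 -> 2 -> 18 -> 4
Result: insert 14 as right child of 4
Final tree (level order): [41, 20, None, 2, 38, 1, 18, 31, None, None, None, 4, None, None, None, None, 14]


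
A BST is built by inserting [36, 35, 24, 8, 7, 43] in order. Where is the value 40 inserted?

Starting tree (level order): [36, 35, 43, 24, None, None, None, 8, None, 7]
Insertion path: 36 -> 43
Result: insert 40 as left child of 43
Final tree (level order): [36, 35, 43, 24, None, 40, None, 8, None, None, None, 7]


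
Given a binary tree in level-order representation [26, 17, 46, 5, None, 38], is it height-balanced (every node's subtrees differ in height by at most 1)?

Tree (level-order array): [26, 17, 46, 5, None, 38]
Definition: a tree is height-balanced if, at every node, |h(left) - h(right)| <= 1 (empty subtree has height -1).
Bottom-up per-node check:
  node 5: h_left=-1, h_right=-1, diff=0 [OK], height=0
  node 17: h_left=0, h_right=-1, diff=1 [OK], height=1
  node 38: h_left=-1, h_right=-1, diff=0 [OK], height=0
  node 46: h_left=0, h_right=-1, diff=1 [OK], height=1
  node 26: h_left=1, h_right=1, diff=0 [OK], height=2
All nodes satisfy the balance condition.
Result: Balanced


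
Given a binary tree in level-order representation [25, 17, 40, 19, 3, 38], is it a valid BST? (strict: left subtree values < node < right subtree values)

Level-order array: [25, 17, 40, 19, 3, 38]
Validate using subtree bounds (lo, hi): at each node, require lo < value < hi,
then recurse left with hi=value and right with lo=value.
Preorder trace (stopping at first violation):
  at node 25 with bounds (-inf, +inf): OK
  at node 17 with bounds (-inf, 25): OK
  at node 19 with bounds (-inf, 17): VIOLATION
Node 19 violates its bound: not (-inf < 19 < 17).
Result: Not a valid BST


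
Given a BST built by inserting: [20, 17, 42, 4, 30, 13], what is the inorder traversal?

Tree insertion order: [20, 17, 42, 4, 30, 13]
Tree (level-order array): [20, 17, 42, 4, None, 30, None, None, 13]
Inorder traversal: [4, 13, 17, 20, 30, 42]


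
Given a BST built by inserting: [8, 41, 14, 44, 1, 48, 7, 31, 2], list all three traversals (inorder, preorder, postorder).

Tree insertion order: [8, 41, 14, 44, 1, 48, 7, 31, 2]
Tree (level-order array): [8, 1, 41, None, 7, 14, 44, 2, None, None, 31, None, 48]
Inorder (L, root, R): [1, 2, 7, 8, 14, 31, 41, 44, 48]
Preorder (root, L, R): [8, 1, 7, 2, 41, 14, 31, 44, 48]
Postorder (L, R, root): [2, 7, 1, 31, 14, 48, 44, 41, 8]


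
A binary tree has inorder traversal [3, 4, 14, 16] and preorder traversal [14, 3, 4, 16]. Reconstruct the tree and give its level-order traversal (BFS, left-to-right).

Inorder:  [3, 4, 14, 16]
Preorder: [14, 3, 4, 16]
Algorithm: preorder visits root first, so consume preorder in order;
for each root, split the current inorder slice at that value into
left-subtree inorder and right-subtree inorder, then recurse.
Recursive splits:
  root=14; inorder splits into left=[3, 4], right=[16]
  root=3; inorder splits into left=[], right=[4]
  root=4; inorder splits into left=[], right=[]
  root=16; inorder splits into left=[], right=[]
Reconstructed level-order: [14, 3, 16, 4]


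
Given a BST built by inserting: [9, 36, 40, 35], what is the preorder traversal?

Tree insertion order: [9, 36, 40, 35]
Tree (level-order array): [9, None, 36, 35, 40]
Preorder traversal: [9, 36, 35, 40]


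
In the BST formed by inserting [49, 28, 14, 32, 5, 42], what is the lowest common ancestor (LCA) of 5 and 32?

Tree insertion order: [49, 28, 14, 32, 5, 42]
Tree (level-order array): [49, 28, None, 14, 32, 5, None, None, 42]
In a BST, the LCA of p=5, q=32 is the first node v on the
root-to-leaf path with p <= v <= q (go left if both < v, right if both > v).
Walk from root:
  at 49: both 5 and 32 < 49, go left
  at 28: 5 <= 28 <= 32, this is the LCA
LCA = 28


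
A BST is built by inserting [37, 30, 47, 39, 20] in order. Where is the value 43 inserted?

Starting tree (level order): [37, 30, 47, 20, None, 39]
Insertion path: 37 -> 47 -> 39
Result: insert 43 as right child of 39
Final tree (level order): [37, 30, 47, 20, None, 39, None, None, None, None, 43]


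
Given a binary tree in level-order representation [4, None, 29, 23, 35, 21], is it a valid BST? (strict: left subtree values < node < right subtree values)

Level-order array: [4, None, 29, 23, 35, 21]
Validate using subtree bounds (lo, hi): at each node, require lo < value < hi,
then recurse left with hi=value and right with lo=value.
Preorder trace (stopping at first violation):
  at node 4 with bounds (-inf, +inf): OK
  at node 29 with bounds (4, +inf): OK
  at node 23 with bounds (4, 29): OK
  at node 21 with bounds (4, 23): OK
  at node 35 with bounds (29, +inf): OK
No violation found at any node.
Result: Valid BST


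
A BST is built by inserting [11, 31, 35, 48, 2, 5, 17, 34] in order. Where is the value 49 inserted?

Starting tree (level order): [11, 2, 31, None, 5, 17, 35, None, None, None, None, 34, 48]
Insertion path: 11 -> 31 -> 35 -> 48
Result: insert 49 as right child of 48
Final tree (level order): [11, 2, 31, None, 5, 17, 35, None, None, None, None, 34, 48, None, None, None, 49]


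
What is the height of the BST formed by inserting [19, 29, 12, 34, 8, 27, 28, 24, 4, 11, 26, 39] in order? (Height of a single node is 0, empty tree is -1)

Insertion order: [19, 29, 12, 34, 8, 27, 28, 24, 4, 11, 26, 39]
Tree (level-order array): [19, 12, 29, 8, None, 27, 34, 4, 11, 24, 28, None, 39, None, None, None, None, None, 26]
Compute height bottom-up (empty subtree = -1):
  height(4) = 1 + max(-1, -1) = 0
  height(11) = 1 + max(-1, -1) = 0
  height(8) = 1 + max(0, 0) = 1
  height(12) = 1 + max(1, -1) = 2
  height(26) = 1 + max(-1, -1) = 0
  height(24) = 1 + max(-1, 0) = 1
  height(28) = 1 + max(-1, -1) = 0
  height(27) = 1 + max(1, 0) = 2
  height(39) = 1 + max(-1, -1) = 0
  height(34) = 1 + max(-1, 0) = 1
  height(29) = 1 + max(2, 1) = 3
  height(19) = 1 + max(2, 3) = 4
Height = 4


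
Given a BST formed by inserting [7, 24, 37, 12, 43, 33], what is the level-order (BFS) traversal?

Tree insertion order: [7, 24, 37, 12, 43, 33]
Tree (level-order array): [7, None, 24, 12, 37, None, None, 33, 43]
BFS from the root, enqueuing left then right child of each popped node:
  queue [7] -> pop 7, enqueue [24], visited so far: [7]
  queue [24] -> pop 24, enqueue [12, 37], visited so far: [7, 24]
  queue [12, 37] -> pop 12, enqueue [none], visited so far: [7, 24, 12]
  queue [37] -> pop 37, enqueue [33, 43], visited so far: [7, 24, 12, 37]
  queue [33, 43] -> pop 33, enqueue [none], visited so far: [7, 24, 12, 37, 33]
  queue [43] -> pop 43, enqueue [none], visited so far: [7, 24, 12, 37, 33, 43]
Result: [7, 24, 12, 37, 33, 43]


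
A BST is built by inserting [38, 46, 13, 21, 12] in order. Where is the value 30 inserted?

Starting tree (level order): [38, 13, 46, 12, 21]
Insertion path: 38 -> 13 -> 21
Result: insert 30 as right child of 21
Final tree (level order): [38, 13, 46, 12, 21, None, None, None, None, None, 30]


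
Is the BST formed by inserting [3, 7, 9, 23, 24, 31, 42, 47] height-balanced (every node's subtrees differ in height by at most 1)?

Tree (level-order array): [3, None, 7, None, 9, None, 23, None, 24, None, 31, None, 42, None, 47]
Definition: a tree is height-balanced if, at every node, |h(left) - h(right)| <= 1 (empty subtree has height -1).
Bottom-up per-node check:
  node 47: h_left=-1, h_right=-1, diff=0 [OK], height=0
  node 42: h_left=-1, h_right=0, diff=1 [OK], height=1
  node 31: h_left=-1, h_right=1, diff=2 [FAIL (|-1-1|=2 > 1)], height=2
  node 24: h_left=-1, h_right=2, diff=3 [FAIL (|-1-2|=3 > 1)], height=3
  node 23: h_left=-1, h_right=3, diff=4 [FAIL (|-1-3|=4 > 1)], height=4
  node 9: h_left=-1, h_right=4, diff=5 [FAIL (|-1-4|=5 > 1)], height=5
  node 7: h_left=-1, h_right=5, diff=6 [FAIL (|-1-5|=6 > 1)], height=6
  node 3: h_left=-1, h_right=6, diff=7 [FAIL (|-1-6|=7 > 1)], height=7
Node 31 violates the condition: |-1 - 1| = 2 > 1.
Result: Not balanced


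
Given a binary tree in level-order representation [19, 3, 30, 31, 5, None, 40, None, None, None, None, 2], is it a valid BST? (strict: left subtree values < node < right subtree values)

Level-order array: [19, 3, 30, 31, 5, None, 40, None, None, None, None, 2]
Validate using subtree bounds (lo, hi): at each node, require lo < value < hi,
then recurse left with hi=value and right with lo=value.
Preorder trace (stopping at first violation):
  at node 19 with bounds (-inf, +inf): OK
  at node 3 with bounds (-inf, 19): OK
  at node 31 with bounds (-inf, 3): VIOLATION
Node 31 violates its bound: not (-inf < 31 < 3).
Result: Not a valid BST


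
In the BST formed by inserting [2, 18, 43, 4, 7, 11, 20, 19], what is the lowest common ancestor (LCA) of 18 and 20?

Tree insertion order: [2, 18, 43, 4, 7, 11, 20, 19]
Tree (level-order array): [2, None, 18, 4, 43, None, 7, 20, None, None, 11, 19]
In a BST, the LCA of p=18, q=20 is the first node v on the
root-to-leaf path with p <= v <= q (go left if both < v, right if both > v).
Walk from root:
  at 2: both 18 and 20 > 2, go right
  at 18: 18 <= 18 <= 20, this is the LCA
LCA = 18


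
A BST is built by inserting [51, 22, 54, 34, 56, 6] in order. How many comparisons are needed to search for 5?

Search path for 5: 51 -> 22 -> 6
Found: False
Comparisons: 3


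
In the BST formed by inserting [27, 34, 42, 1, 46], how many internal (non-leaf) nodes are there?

Tree built from: [27, 34, 42, 1, 46]
Tree (level-order array): [27, 1, 34, None, None, None, 42, None, 46]
Rule: An internal node has at least one child.
Per-node child counts:
  node 27: 2 child(ren)
  node 1: 0 child(ren)
  node 34: 1 child(ren)
  node 42: 1 child(ren)
  node 46: 0 child(ren)
Matching nodes: [27, 34, 42]
Count of internal (non-leaf) nodes: 3


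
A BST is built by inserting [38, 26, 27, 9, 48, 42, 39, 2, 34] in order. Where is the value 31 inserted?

Starting tree (level order): [38, 26, 48, 9, 27, 42, None, 2, None, None, 34, 39]
Insertion path: 38 -> 26 -> 27 -> 34
Result: insert 31 as left child of 34
Final tree (level order): [38, 26, 48, 9, 27, 42, None, 2, None, None, 34, 39, None, None, None, 31]


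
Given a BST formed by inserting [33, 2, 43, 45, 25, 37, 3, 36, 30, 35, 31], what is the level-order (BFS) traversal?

Tree insertion order: [33, 2, 43, 45, 25, 37, 3, 36, 30, 35, 31]
Tree (level-order array): [33, 2, 43, None, 25, 37, 45, 3, 30, 36, None, None, None, None, None, None, 31, 35]
BFS from the root, enqueuing left then right child of each popped node:
  queue [33] -> pop 33, enqueue [2, 43], visited so far: [33]
  queue [2, 43] -> pop 2, enqueue [25], visited so far: [33, 2]
  queue [43, 25] -> pop 43, enqueue [37, 45], visited so far: [33, 2, 43]
  queue [25, 37, 45] -> pop 25, enqueue [3, 30], visited so far: [33, 2, 43, 25]
  queue [37, 45, 3, 30] -> pop 37, enqueue [36], visited so far: [33, 2, 43, 25, 37]
  queue [45, 3, 30, 36] -> pop 45, enqueue [none], visited so far: [33, 2, 43, 25, 37, 45]
  queue [3, 30, 36] -> pop 3, enqueue [none], visited so far: [33, 2, 43, 25, 37, 45, 3]
  queue [30, 36] -> pop 30, enqueue [31], visited so far: [33, 2, 43, 25, 37, 45, 3, 30]
  queue [36, 31] -> pop 36, enqueue [35], visited so far: [33, 2, 43, 25, 37, 45, 3, 30, 36]
  queue [31, 35] -> pop 31, enqueue [none], visited so far: [33, 2, 43, 25, 37, 45, 3, 30, 36, 31]
  queue [35] -> pop 35, enqueue [none], visited so far: [33, 2, 43, 25, 37, 45, 3, 30, 36, 31, 35]
Result: [33, 2, 43, 25, 37, 45, 3, 30, 36, 31, 35]


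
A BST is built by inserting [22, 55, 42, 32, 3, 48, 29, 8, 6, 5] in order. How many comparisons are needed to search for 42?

Search path for 42: 22 -> 55 -> 42
Found: True
Comparisons: 3


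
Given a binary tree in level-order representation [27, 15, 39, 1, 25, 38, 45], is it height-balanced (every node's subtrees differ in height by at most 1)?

Tree (level-order array): [27, 15, 39, 1, 25, 38, 45]
Definition: a tree is height-balanced if, at every node, |h(left) - h(right)| <= 1 (empty subtree has height -1).
Bottom-up per-node check:
  node 1: h_left=-1, h_right=-1, diff=0 [OK], height=0
  node 25: h_left=-1, h_right=-1, diff=0 [OK], height=0
  node 15: h_left=0, h_right=0, diff=0 [OK], height=1
  node 38: h_left=-1, h_right=-1, diff=0 [OK], height=0
  node 45: h_left=-1, h_right=-1, diff=0 [OK], height=0
  node 39: h_left=0, h_right=0, diff=0 [OK], height=1
  node 27: h_left=1, h_right=1, diff=0 [OK], height=2
All nodes satisfy the balance condition.
Result: Balanced


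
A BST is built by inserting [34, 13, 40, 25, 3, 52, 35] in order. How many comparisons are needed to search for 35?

Search path for 35: 34 -> 40 -> 35
Found: True
Comparisons: 3


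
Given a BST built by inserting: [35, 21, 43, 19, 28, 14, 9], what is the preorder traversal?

Tree insertion order: [35, 21, 43, 19, 28, 14, 9]
Tree (level-order array): [35, 21, 43, 19, 28, None, None, 14, None, None, None, 9]
Preorder traversal: [35, 21, 19, 14, 9, 28, 43]


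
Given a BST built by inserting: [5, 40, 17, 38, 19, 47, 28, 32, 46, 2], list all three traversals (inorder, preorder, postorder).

Tree insertion order: [5, 40, 17, 38, 19, 47, 28, 32, 46, 2]
Tree (level-order array): [5, 2, 40, None, None, 17, 47, None, 38, 46, None, 19, None, None, None, None, 28, None, 32]
Inorder (L, root, R): [2, 5, 17, 19, 28, 32, 38, 40, 46, 47]
Preorder (root, L, R): [5, 2, 40, 17, 38, 19, 28, 32, 47, 46]
Postorder (L, R, root): [2, 32, 28, 19, 38, 17, 46, 47, 40, 5]


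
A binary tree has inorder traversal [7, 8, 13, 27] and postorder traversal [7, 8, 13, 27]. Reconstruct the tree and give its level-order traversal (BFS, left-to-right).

Inorder:   [7, 8, 13, 27]
Postorder: [7, 8, 13, 27]
Algorithm: postorder visits root last, so walk postorder right-to-left;
each value is the root of the current inorder slice — split it at that
value, recurse on the right subtree first, then the left.
Recursive splits:
  root=27; inorder splits into left=[7, 8, 13], right=[]
  root=13; inorder splits into left=[7, 8], right=[]
  root=8; inorder splits into left=[7], right=[]
  root=7; inorder splits into left=[], right=[]
Reconstructed level-order: [27, 13, 8, 7]


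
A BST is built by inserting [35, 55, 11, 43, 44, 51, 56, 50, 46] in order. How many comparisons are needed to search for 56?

Search path for 56: 35 -> 55 -> 56
Found: True
Comparisons: 3


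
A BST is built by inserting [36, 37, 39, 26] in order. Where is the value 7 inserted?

Starting tree (level order): [36, 26, 37, None, None, None, 39]
Insertion path: 36 -> 26
Result: insert 7 as left child of 26
Final tree (level order): [36, 26, 37, 7, None, None, 39]


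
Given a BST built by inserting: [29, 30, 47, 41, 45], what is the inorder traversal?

Tree insertion order: [29, 30, 47, 41, 45]
Tree (level-order array): [29, None, 30, None, 47, 41, None, None, 45]
Inorder traversal: [29, 30, 41, 45, 47]


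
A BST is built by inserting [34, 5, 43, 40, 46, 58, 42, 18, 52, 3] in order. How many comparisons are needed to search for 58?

Search path for 58: 34 -> 43 -> 46 -> 58
Found: True
Comparisons: 4


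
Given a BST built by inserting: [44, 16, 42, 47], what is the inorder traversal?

Tree insertion order: [44, 16, 42, 47]
Tree (level-order array): [44, 16, 47, None, 42]
Inorder traversal: [16, 42, 44, 47]


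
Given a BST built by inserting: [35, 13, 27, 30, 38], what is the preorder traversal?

Tree insertion order: [35, 13, 27, 30, 38]
Tree (level-order array): [35, 13, 38, None, 27, None, None, None, 30]
Preorder traversal: [35, 13, 27, 30, 38]


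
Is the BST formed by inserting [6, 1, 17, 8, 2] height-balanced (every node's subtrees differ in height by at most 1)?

Tree (level-order array): [6, 1, 17, None, 2, 8]
Definition: a tree is height-balanced if, at every node, |h(left) - h(right)| <= 1 (empty subtree has height -1).
Bottom-up per-node check:
  node 2: h_left=-1, h_right=-1, diff=0 [OK], height=0
  node 1: h_left=-1, h_right=0, diff=1 [OK], height=1
  node 8: h_left=-1, h_right=-1, diff=0 [OK], height=0
  node 17: h_left=0, h_right=-1, diff=1 [OK], height=1
  node 6: h_left=1, h_right=1, diff=0 [OK], height=2
All nodes satisfy the balance condition.
Result: Balanced


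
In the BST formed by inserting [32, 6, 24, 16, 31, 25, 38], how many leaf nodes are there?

Tree built from: [32, 6, 24, 16, 31, 25, 38]
Tree (level-order array): [32, 6, 38, None, 24, None, None, 16, 31, None, None, 25]
Rule: A leaf has 0 children.
Per-node child counts:
  node 32: 2 child(ren)
  node 6: 1 child(ren)
  node 24: 2 child(ren)
  node 16: 0 child(ren)
  node 31: 1 child(ren)
  node 25: 0 child(ren)
  node 38: 0 child(ren)
Matching nodes: [16, 25, 38]
Count of leaf nodes: 3


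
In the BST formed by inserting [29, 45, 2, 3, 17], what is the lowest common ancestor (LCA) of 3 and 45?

Tree insertion order: [29, 45, 2, 3, 17]
Tree (level-order array): [29, 2, 45, None, 3, None, None, None, 17]
In a BST, the LCA of p=3, q=45 is the first node v on the
root-to-leaf path with p <= v <= q (go left if both < v, right if both > v).
Walk from root:
  at 29: 3 <= 29 <= 45, this is the LCA
LCA = 29


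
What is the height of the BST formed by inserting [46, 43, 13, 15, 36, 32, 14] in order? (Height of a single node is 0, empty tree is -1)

Insertion order: [46, 43, 13, 15, 36, 32, 14]
Tree (level-order array): [46, 43, None, 13, None, None, 15, 14, 36, None, None, 32]
Compute height bottom-up (empty subtree = -1):
  height(14) = 1 + max(-1, -1) = 0
  height(32) = 1 + max(-1, -1) = 0
  height(36) = 1 + max(0, -1) = 1
  height(15) = 1 + max(0, 1) = 2
  height(13) = 1 + max(-1, 2) = 3
  height(43) = 1 + max(3, -1) = 4
  height(46) = 1 + max(4, -1) = 5
Height = 5


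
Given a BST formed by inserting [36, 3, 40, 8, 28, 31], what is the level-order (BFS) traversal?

Tree insertion order: [36, 3, 40, 8, 28, 31]
Tree (level-order array): [36, 3, 40, None, 8, None, None, None, 28, None, 31]
BFS from the root, enqueuing left then right child of each popped node:
  queue [36] -> pop 36, enqueue [3, 40], visited so far: [36]
  queue [3, 40] -> pop 3, enqueue [8], visited so far: [36, 3]
  queue [40, 8] -> pop 40, enqueue [none], visited so far: [36, 3, 40]
  queue [8] -> pop 8, enqueue [28], visited so far: [36, 3, 40, 8]
  queue [28] -> pop 28, enqueue [31], visited so far: [36, 3, 40, 8, 28]
  queue [31] -> pop 31, enqueue [none], visited so far: [36, 3, 40, 8, 28, 31]
Result: [36, 3, 40, 8, 28, 31]
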